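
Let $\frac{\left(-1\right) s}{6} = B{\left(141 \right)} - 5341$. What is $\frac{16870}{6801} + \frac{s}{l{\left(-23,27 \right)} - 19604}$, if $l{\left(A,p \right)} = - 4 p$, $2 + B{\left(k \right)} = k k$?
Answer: $\frac{231444767}{33515328} \approx 6.9056$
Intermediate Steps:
$B{\left(k \right)} = -2 + k^{2}$ ($B{\left(k \right)} = -2 + k k = -2 + k^{2}$)
$s = -87228$ ($s = - 6 \left(\left(-2 + 141^{2}\right) - 5341\right) = - 6 \left(\left(-2 + 19881\right) - 5341\right) = - 6 \left(19879 - 5341\right) = \left(-6\right) 14538 = -87228$)
$\frac{16870}{6801} + \frac{s}{l{\left(-23,27 \right)} - 19604} = \frac{16870}{6801} - \frac{87228}{\left(-4\right) 27 - 19604} = 16870 \cdot \frac{1}{6801} - \frac{87228}{-108 - 19604} = \frac{16870}{6801} - \frac{87228}{-19712} = \frac{16870}{6801} - - \frac{21807}{4928} = \frac{16870}{6801} + \frac{21807}{4928} = \frac{231444767}{33515328}$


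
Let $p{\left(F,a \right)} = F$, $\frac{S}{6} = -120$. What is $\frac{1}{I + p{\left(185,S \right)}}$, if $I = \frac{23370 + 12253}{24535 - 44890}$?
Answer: $\frac{20355}{3730052} \approx 0.005457$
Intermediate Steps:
$S = -720$ ($S = 6 \left(-120\right) = -720$)
$I = - \frac{35623}{20355}$ ($I = \frac{35623}{-20355} = 35623 \left(- \frac{1}{20355}\right) = - \frac{35623}{20355} \approx -1.7501$)
$\frac{1}{I + p{\left(185,S \right)}} = \frac{1}{- \frac{35623}{20355} + 185} = \frac{1}{\frac{3730052}{20355}} = \frac{20355}{3730052}$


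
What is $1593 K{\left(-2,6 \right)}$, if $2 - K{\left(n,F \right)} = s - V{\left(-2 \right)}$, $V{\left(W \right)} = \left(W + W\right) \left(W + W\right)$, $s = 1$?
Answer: $27081$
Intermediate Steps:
$V{\left(W \right)} = 4 W^{2}$ ($V{\left(W \right)} = 2 W 2 W = 4 W^{2}$)
$K{\left(n,F \right)} = 17$ ($K{\left(n,F \right)} = 2 - \left(1 - 4 \left(-2\right)^{2}\right) = 2 - \left(1 - 4 \cdot 4\right) = 2 - \left(1 - 16\right) = 2 - -15 = 2 + 15 = 17$)
$1593 K{\left(-2,6 \right)} = 1593 \cdot 17 = 27081$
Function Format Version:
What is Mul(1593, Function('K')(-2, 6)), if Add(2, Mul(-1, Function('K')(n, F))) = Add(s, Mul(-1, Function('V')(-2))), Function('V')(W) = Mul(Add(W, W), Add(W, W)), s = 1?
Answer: 27081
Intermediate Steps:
Function('V')(W) = Mul(4, Pow(W, 2)) (Function('V')(W) = Mul(Mul(2, W), Mul(2, W)) = Mul(4, Pow(W, 2)))
Function('K')(n, F) = 17 (Function('K')(n, F) = Add(2, Mul(-1, Add(1, Mul(-1, Mul(4, Pow(-2, 2)))))) = Add(2, Mul(-1, Add(1, Mul(-1, Mul(4, 4))))) = Add(2, Mul(-1, Add(1, Mul(-1, 16)))) = Add(2, Mul(-1, Add(1, -16))) = Add(2, Mul(-1, -15)) = Add(2, 15) = 17)
Mul(1593, Function('K')(-2, 6)) = Mul(1593, 17) = 27081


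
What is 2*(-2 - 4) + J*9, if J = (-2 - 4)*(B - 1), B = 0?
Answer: 42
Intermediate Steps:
J = 6 (J = (-2 - 4)*(0 - 1) = -6*(-1) = 6)
2*(-2 - 4) + J*9 = 2*(-2 - 4) + 6*9 = 2*(-6) + 54 = -12 + 54 = 42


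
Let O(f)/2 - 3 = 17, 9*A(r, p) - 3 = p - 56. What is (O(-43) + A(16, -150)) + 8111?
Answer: 73156/9 ≈ 8128.4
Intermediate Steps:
A(r, p) = -53/9 + p/9 (A(r, p) = 1/3 + (p - 56)/9 = 1/3 + (-56 + p)/9 = 1/3 + (-56/9 + p/9) = -53/9 + p/9)
O(f) = 40 (O(f) = 6 + 2*17 = 6 + 34 = 40)
(O(-43) + A(16, -150)) + 8111 = (40 + (-53/9 + (1/9)*(-150))) + 8111 = (40 + (-53/9 - 50/3)) + 8111 = (40 - 203/9) + 8111 = 157/9 + 8111 = 73156/9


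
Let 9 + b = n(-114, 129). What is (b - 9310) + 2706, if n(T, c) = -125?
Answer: -6738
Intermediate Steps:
b = -134 (b = -9 - 125 = -134)
(b - 9310) + 2706 = (-134 - 9310) + 2706 = -9444 + 2706 = -6738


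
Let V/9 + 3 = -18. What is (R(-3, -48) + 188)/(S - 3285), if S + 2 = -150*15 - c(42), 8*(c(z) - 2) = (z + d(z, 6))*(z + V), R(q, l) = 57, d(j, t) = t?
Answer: -245/4657 ≈ -0.052609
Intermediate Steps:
V = -189 (V = -27 + 9*(-18) = -27 - 162 = -189)
c(z) = 2 + (-189 + z)*(6 + z)/8 (c(z) = 2 + ((z + 6)*(z - 189))/8 = 2 + ((6 + z)*(-189 + z))/8 = 2 + ((-189 + z)*(6 + z))/8 = 2 + (-189 + z)*(6 + z)/8)
S = -1372 (S = -2 + (-150*15 - (-559/4 - 183/8*42 + (⅛)*42²)) = -2 + (-2250 - (-559/4 - 3843/4 + (⅛)*1764)) = -2 + (-2250 - (-559/4 - 3843/4 + 441/2)) = -2 + (-2250 - 1*(-880)) = -2 + (-2250 + 880) = -2 - 1370 = -1372)
(R(-3, -48) + 188)/(S - 3285) = (57 + 188)/(-1372 - 3285) = 245/(-4657) = 245*(-1/4657) = -245/4657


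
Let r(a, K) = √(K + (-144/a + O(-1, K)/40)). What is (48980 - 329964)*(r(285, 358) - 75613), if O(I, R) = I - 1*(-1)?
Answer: 21246043192 - 280984*√3226390/95 ≈ 2.1241e+10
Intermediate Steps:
O(I, R) = 1 + I (O(I, R) = I + 1 = 1 + I)
r(a, K) = √(K - 144/a) (r(a, K) = √(K + (-144/a + (1 - 1)/40)) = √(K + (-144/a + 0*(1/40))) = √(K + (-144/a + 0)) = √(K - 144/a))
(48980 - 329964)*(r(285, 358) - 75613) = (48980 - 329964)*(√(358 - 144/285) - 75613) = -280984*(√(358 - 144*1/285) - 75613) = -280984*(√(358 - 48/95) - 75613) = -280984*(√(33962/95) - 75613) = -280984*(√3226390/95 - 75613) = -280984*(-75613 + √3226390/95) = 21246043192 - 280984*√3226390/95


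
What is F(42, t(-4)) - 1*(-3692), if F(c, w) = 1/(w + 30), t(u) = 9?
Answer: 143989/39 ≈ 3692.0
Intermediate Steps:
F(c, w) = 1/(30 + w)
F(42, t(-4)) - 1*(-3692) = 1/(30 + 9) - 1*(-3692) = 1/39 + 3692 = 143989/39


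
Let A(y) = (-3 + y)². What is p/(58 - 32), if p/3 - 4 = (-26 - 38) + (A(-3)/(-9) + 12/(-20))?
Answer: -969/130 ≈ -7.4538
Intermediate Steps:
p = -969/5 (p = 12 + 3*((-26 - 38) + ((-3 - 3)²/(-9) + 12/(-20))) = 12 + 3*(-64 + ((-6)²*(-⅑) + 12*(-1/20))) = 12 + 3*(-64 + (36*(-⅑) - ⅗)) = 12 + 3*(-64 + (-4 - ⅗)) = 12 + 3*(-64 - 23/5) = 12 + 3*(-343/5) = 12 - 1029/5 = -969/5 ≈ -193.80)
p/(58 - 32) = -969/5/(58 - 32) = -969/5/26 = (1/26)*(-969/5) = -969/130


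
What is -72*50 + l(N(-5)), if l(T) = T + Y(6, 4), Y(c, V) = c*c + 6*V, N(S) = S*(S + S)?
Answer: -3490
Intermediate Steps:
N(S) = 2*S**2 (N(S) = S*(2*S) = 2*S**2)
Y(c, V) = c**2 + 6*V
l(T) = 60 + T (l(T) = T + (6**2 + 6*4) = T + (36 + 24) = T + 60 = 60 + T)
-72*50 + l(N(-5)) = -72*50 + (60 + 2*(-5)**2) = -3600 + (60 + 2*25) = -3600 + (60 + 50) = -3600 + 110 = -3490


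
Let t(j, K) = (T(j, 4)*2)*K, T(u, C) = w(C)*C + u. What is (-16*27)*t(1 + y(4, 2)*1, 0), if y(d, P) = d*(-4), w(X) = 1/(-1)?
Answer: 0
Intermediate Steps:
w(X) = -1
T(u, C) = u - C (T(u, C) = -C + u = u - C)
y(d, P) = -4*d
t(j, K) = K*(-8 + 2*j) (t(j, K) = ((j - 1*4)*2)*K = ((j - 4)*2)*K = ((-4 + j)*2)*K = (-8 + 2*j)*K = K*(-8 + 2*j))
(-16*27)*t(1 + y(4, 2)*1, 0) = (-16*27)*(2*0*(-4 + (1 - 4*4*1))) = -864*0*(-4 + (1 - 16*1)) = -864*0*(-4 + (1 - 16)) = -864*0*(-4 - 15) = -864*0*(-19) = -432*0 = 0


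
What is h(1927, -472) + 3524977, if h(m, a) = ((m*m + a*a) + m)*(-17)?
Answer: -63421703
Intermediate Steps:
h(m, a) = -17*m - 17*a**2 - 17*m**2 (h(m, a) = ((m**2 + a**2) + m)*(-17) = ((a**2 + m**2) + m)*(-17) = (m + a**2 + m**2)*(-17) = -17*m - 17*a**2 - 17*m**2)
h(1927, -472) + 3524977 = (-17*1927 - 17*(-472)**2 - 17*1927**2) + 3524977 = (-32759 - 17*222784 - 17*3713329) + 3524977 = (-32759 - 3787328 - 63126593) + 3524977 = -66946680 + 3524977 = -63421703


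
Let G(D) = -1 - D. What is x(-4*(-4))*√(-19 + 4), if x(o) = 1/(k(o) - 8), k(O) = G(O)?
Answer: -I*√15/25 ≈ -0.15492*I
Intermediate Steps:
k(O) = -1 - O
x(o) = 1/(-9 - o) (x(o) = 1/((-1 - o) - 8) = 1/(-9 - o))
x(-4*(-4))*√(-19 + 4) = (-1/(9 - 4*(-4)))*√(-19 + 4) = (-1/(9 + 16))*√(-15) = (-1/25)*(I*√15) = (-1*1/25)*(I*√15) = -I*√15/25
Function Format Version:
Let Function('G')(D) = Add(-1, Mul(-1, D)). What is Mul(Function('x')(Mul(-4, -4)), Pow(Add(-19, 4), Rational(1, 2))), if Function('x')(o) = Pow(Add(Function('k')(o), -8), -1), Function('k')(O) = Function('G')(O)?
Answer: Mul(Rational(-1, 25), I, Pow(15, Rational(1, 2))) ≈ Mul(-0.15492, I)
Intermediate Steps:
Function('k')(O) = Add(-1, Mul(-1, O))
Function('x')(o) = Pow(Add(-9, Mul(-1, o)), -1) (Function('x')(o) = Pow(Add(Add(-1, Mul(-1, o)), -8), -1) = Pow(Add(-9, Mul(-1, o)), -1))
Mul(Function('x')(Mul(-4, -4)), Pow(Add(-19, 4), Rational(1, 2))) = Mul(Mul(-1, Pow(Add(9, Mul(-4, -4)), -1)), Pow(Add(-19, 4), Rational(1, 2))) = Mul(Mul(-1, Pow(Add(9, 16), -1)), Pow(-15, Rational(1, 2))) = Mul(Mul(-1, Pow(25, -1)), Mul(I, Pow(15, Rational(1, 2)))) = Mul(Mul(-1, Rational(1, 25)), Mul(I, Pow(15, Rational(1, 2)))) = Mul(Rational(-1, 25), Mul(I, Pow(15, Rational(1, 2)))) = Mul(Rational(-1, 25), I, Pow(15, Rational(1, 2)))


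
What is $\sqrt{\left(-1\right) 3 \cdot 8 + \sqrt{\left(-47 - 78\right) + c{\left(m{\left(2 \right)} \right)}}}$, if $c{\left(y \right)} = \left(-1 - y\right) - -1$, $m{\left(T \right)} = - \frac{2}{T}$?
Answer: $\sqrt{-24 + 2 i \sqrt{31}} \approx 1.1085 + 5.0228 i$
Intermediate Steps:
$c{\left(y \right)} = - y$ ($c{\left(y \right)} = \left(-1 - y\right) + 1 = - y$)
$\sqrt{\left(-1\right) 3 \cdot 8 + \sqrt{\left(-47 - 78\right) + c{\left(m{\left(2 \right)} \right)}}} = \sqrt{\left(-1\right) 3 \cdot 8 + \sqrt{\left(-47 - 78\right) - - \frac{2}{2}}} = \sqrt{\left(-3\right) 8 + \sqrt{-125 - \left(-2\right) \frac{1}{2}}} = \sqrt{-24 + \sqrt{-125 - -1}} = \sqrt{-24 + \sqrt{-125 + 1}} = \sqrt{-24 + \sqrt{-124}} = \sqrt{-24 + 2 i \sqrt{31}}$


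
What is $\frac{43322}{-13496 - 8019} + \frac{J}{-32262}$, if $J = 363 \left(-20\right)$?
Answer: $- \frac{206909244}{115686155} \approx -1.7885$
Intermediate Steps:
$J = -7260$
$\frac{43322}{-13496 - 8019} + \frac{J}{-32262} = \frac{43322}{-13496 - 8019} - \frac{7260}{-32262} = \frac{43322}{-13496 - 8019} - - \frac{1210}{5377} = \frac{43322}{-21515} + \frac{1210}{5377} = 43322 \left(- \frac{1}{21515}\right) + \frac{1210}{5377} = - \frac{43322}{21515} + \frac{1210}{5377} = - \frac{206909244}{115686155}$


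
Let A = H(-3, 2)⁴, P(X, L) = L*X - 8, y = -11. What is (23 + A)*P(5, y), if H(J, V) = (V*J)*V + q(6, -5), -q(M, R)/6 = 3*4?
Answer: -3136591017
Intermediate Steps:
q(M, R) = -72 (q(M, R) = -18*4 = -6*12 = -72)
H(J, V) = -72 + J*V² (H(J, V) = (V*J)*V - 72 = (J*V)*V - 72 = J*V² - 72 = -72 + J*V²)
P(X, L) = -8 + L*X
A = 49787136 (A = (-72 - 3*2²)⁴ = (-72 - 3*4)⁴ = (-72 - 12)⁴ = (-84)⁴ = 49787136)
(23 + A)*P(5, y) = (23 + 49787136)*(-8 - 11*5) = 49787159*(-8 - 55) = 49787159*(-63) = -3136591017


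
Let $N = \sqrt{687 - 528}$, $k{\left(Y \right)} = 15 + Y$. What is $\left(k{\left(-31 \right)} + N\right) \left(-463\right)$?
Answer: $7408 - 463 \sqrt{159} \approx 1569.8$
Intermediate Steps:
$N = \sqrt{159} \approx 12.61$
$\left(k{\left(-31 \right)} + N\right) \left(-463\right) = \left(\left(15 - 31\right) + \sqrt{159}\right) \left(-463\right) = \left(-16 + \sqrt{159}\right) \left(-463\right) = 7408 - 463 \sqrt{159}$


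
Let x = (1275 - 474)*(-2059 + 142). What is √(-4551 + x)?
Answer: 2*I*√385017 ≈ 1241.0*I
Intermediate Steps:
x = -1535517 (x = 801*(-1917) = -1535517)
√(-4551 + x) = √(-4551 - 1535517) = √(-1540068) = 2*I*√385017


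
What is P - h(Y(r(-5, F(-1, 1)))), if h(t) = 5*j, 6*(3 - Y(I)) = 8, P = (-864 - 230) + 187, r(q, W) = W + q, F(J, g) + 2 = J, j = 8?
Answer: -947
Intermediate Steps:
F(J, g) = -2 + J
P = -907 (P = -1094 + 187 = -907)
Y(I) = 5/3 (Y(I) = 3 - 1/6*8 = 3 - 4/3 = 5/3)
h(t) = 40 (h(t) = 5*8 = 40)
P - h(Y(r(-5, F(-1, 1)))) = -907 - 1*40 = -907 - 40 = -947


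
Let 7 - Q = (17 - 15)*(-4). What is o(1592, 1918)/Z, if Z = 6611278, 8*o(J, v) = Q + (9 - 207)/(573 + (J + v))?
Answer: 1071/3788610256 ≈ 2.8269e-7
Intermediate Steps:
Q = 15 (Q = 7 - (17 - 15)*(-4) = 7 - 2*(-4) = 7 - 1*(-8) = 7 + 8 = 15)
o(J, v) = 15/8 - 99/(4*(573 + J + v)) (o(J, v) = (15 + (9 - 207)/(573 + (J + v)))/8 = (15 - 198/(573 + J + v))/8 = 15/8 - 99/(4*(573 + J + v)))
o(1592, 1918)/Z = (3*(2799 + 5*1592 + 5*1918)/(8*(573 + 1592 + 1918)))/6611278 = ((3/8)*(2799 + 7960 + 9590)/4083)*(1/6611278) = ((3/8)*(1/4083)*20349)*(1/6611278) = (20349/10888)*(1/6611278) = 1071/3788610256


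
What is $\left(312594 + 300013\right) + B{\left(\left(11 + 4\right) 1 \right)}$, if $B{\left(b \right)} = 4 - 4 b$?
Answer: $612551$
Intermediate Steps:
$\left(312594 + 300013\right) + B{\left(\left(11 + 4\right) 1 \right)} = \left(312594 + 300013\right) + \left(4 - 4 \left(11 + 4\right) 1\right) = 612607 + \left(4 - 4 \cdot 15 \cdot 1\right) = 612607 + \left(4 - 60\right) = 612607 - 56 = 612551$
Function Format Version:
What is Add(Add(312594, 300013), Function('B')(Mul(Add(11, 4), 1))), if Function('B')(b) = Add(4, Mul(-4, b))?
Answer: 612551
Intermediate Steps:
Add(Add(312594, 300013), Function('B')(Mul(Add(11, 4), 1))) = Add(Add(312594, 300013), Add(4, Mul(-4, Mul(Add(11, 4), 1)))) = Add(612607, Add(4, Mul(-4, Mul(15, 1)))) = Add(612607, Add(4, Mul(-4, 15))) = Add(612607, Add(4, -60)) = Add(612607, -56) = 612551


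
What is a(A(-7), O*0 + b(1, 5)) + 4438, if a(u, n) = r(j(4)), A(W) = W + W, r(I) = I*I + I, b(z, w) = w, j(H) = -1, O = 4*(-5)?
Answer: 4438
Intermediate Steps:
O = -20
r(I) = I + I**2 (r(I) = I**2 + I = I + I**2)
A(W) = 2*W
a(u, n) = 0 (a(u, n) = -(1 - 1) = -1*0 = 0)
a(A(-7), O*0 + b(1, 5)) + 4438 = 0 + 4438 = 4438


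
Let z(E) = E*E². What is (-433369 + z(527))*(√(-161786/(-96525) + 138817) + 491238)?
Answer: 71686269969732 + 145929814*√5748373793019/6435 ≈ 7.1741e+13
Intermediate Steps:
z(E) = E³
(-433369 + z(527))*(√(-161786/(-96525) + 138817) + 491238) = (-433369 + 527³)*(√(-161786/(-96525) + 138817) + 491238) = (-433369 + 146363183)*(√(-161786*(-1/96525) + 138817) + 491238) = 145929814*(√(161786/96525 + 138817) + 491238) = 145929814*(√(13399472711/96525) + 491238) = 145929814*(√5748373793019/6435 + 491238) = 145929814*(491238 + √5748373793019/6435) = 71686269969732 + 145929814*√5748373793019/6435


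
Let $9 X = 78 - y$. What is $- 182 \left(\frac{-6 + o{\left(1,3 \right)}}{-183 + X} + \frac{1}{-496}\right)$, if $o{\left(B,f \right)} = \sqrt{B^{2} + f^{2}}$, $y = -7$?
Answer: $- \frac{1147601}{193688} + \frac{819 \sqrt{10}}{781} \approx -2.6089$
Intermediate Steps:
$X = \frac{85}{9}$ ($X = \frac{78 - -7}{9} = \frac{78 + 7}{9} = \frac{1}{9} \cdot 85 = \frac{85}{9} \approx 9.4444$)
$- 182 \left(\frac{-6 + o{\left(1,3 \right)}}{-183 + X} + \frac{1}{-496}\right) = - 182 \left(\frac{-6 + \sqrt{1^{2} + 3^{2}}}{-183 + \frac{85}{9}} + \frac{1}{-496}\right) = - 182 \left(\frac{-6 + \sqrt{1 + 9}}{- \frac{1562}{9}} - \frac{1}{496}\right) = - 182 \left(\left(-6 + \sqrt{10}\right) \left(- \frac{9}{1562}\right) - \frac{1}{496}\right) = - 182 \left(\left(\frac{27}{781} - \frac{9 \sqrt{10}}{1562}\right) - \frac{1}{496}\right) = - 182 \left(\frac{12611}{387376} - \frac{9 \sqrt{10}}{1562}\right) = - \frac{1147601}{193688} + \frac{819 \sqrt{10}}{781}$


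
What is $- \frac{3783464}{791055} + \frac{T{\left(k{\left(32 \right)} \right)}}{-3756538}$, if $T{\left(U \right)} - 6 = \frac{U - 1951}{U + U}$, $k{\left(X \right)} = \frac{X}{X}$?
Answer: $- \frac{14211959755337}{2971628167590} \approx -4.7825$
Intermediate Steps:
$k{\left(X \right)} = 1$
$T{\left(U \right)} = 6 + \frac{-1951 + U}{2 U}$ ($T{\left(U \right)} = 6 + \frac{U - 1951}{U + U} = 6 + \frac{-1951 + U}{2 U}$)
$- \frac{3783464}{791055} + \frac{T{\left(k{\left(32 \right)} \right)}}{-3756538} = - \frac{3783464}{791055} + \frac{\frac{1}{2} \cdot 1^{-1} \left(-1951 + 13 \cdot 1\right)}{-3756538} = \left(-3783464\right) \frac{1}{791055} + \frac{1}{2} \cdot 1 \left(-1951 + 13\right) \left(- \frac{1}{3756538}\right) = - \frac{3783464}{791055} + \frac{1}{2} \cdot 1 \left(-1938\right) \left(- \frac{1}{3756538}\right) = - \frac{3783464}{791055} - - \frac{969}{3756538} = - \frac{3783464}{791055} + \frac{969}{3756538} = - \frac{14211959755337}{2971628167590}$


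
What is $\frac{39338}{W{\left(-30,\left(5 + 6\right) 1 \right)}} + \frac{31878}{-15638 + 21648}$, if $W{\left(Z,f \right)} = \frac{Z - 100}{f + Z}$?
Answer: $\frac{17292886}{3005} \approx 5754.7$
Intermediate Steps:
$W{\left(Z,f \right)} = \frac{-100 + Z}{Z + f}$
$\frac{39338}{W{\left(-30,\left(5 + 6\right) 1 \right)}} + \frac{31878}{-15638 + 21648} = \frac{39338}{\frac{1}{-30 + \left(5 + 6\right) 1} \left(-100 - 30\right)} + \frac{31878}{-15638 + 21648} = \frac{39338}{\frac{1}{-30 + 11 \cdot 1} \left(-130\right)} + \frac{31878}{6010} = \frac{39338}{\frac{1}{-30 + 11} \left(-130\right)} + 31878 \cdot \frac{1}{6010} = \frac{39338}{\frac{1}{-19} \left(-130\right)} + \frac{15939}{3005} = \frac{39338}{\left(- \frac{1}{19}\right) \left(-130\right)} + \frac{15939}{3005} = \frac{39338}{\frac{130}{19}} + \frac{15939}{3005} = 39338 \cdot \frac{19}{130} + \frac{15939}{3005} = \frac{28747}{5} + \frac{15939}{3005} = \frac{17292886}{3005}$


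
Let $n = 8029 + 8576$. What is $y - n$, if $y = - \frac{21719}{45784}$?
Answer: $- \frac{760265039}{45784} \approx -16605.0$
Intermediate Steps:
$n = 16605$
$y = - \frac{21719}{45784}$ ($y = \left(-21719\right) \frac{1}{45784} = - \frac{21719}{45784} \approx -0.47438$)
$y - n = - \frac{21719}{45784} - 16605 = - \frac{760265039}{45784}$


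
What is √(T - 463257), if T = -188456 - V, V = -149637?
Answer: 2*I*√125519 ≈ 708.57*I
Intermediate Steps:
T = -38819 (T = -188456 - 1*(-149637) = -188456 + 149637 = -38819)
√(T - 463257) = √(-38819 - 463257) = √(-502076) = 2*I*√125519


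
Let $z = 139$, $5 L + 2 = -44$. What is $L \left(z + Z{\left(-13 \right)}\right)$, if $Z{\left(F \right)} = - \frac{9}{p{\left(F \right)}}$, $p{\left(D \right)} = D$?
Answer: $- \frac{83536}{65} \approx -1285.2$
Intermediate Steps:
$L = - \frac{46}{5}$ ($L = - \frac{2}{5} + \frac{1}{5} \left(-44\right) = - \frac{2}{5} - \frac{44}{5} = - \frac{46}{5} \approx -9.2$)
$Z{\left(F \right)} = - \frac{9}{F}$
$L \left(z + Z{\left(-13 \right)}\right) = - \frac{46 \left(139 - \frac{9}{-13}\right)}{5} = - \frac{46 \left(139 - - \frac{9}{13}\right)}{5} = - \frac{46 \left(139 + \frac{9}{13}\right)}{5} = \left(- \frac{46}{5}\right) \frac{1816}{13} = - \frac{83536}{65}$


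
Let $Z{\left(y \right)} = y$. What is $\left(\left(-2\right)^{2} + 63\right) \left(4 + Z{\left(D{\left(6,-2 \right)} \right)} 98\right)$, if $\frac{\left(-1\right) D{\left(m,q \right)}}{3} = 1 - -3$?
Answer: $-78524$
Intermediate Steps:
$D{\left(m,q \right)} = -12$ ($D{\left(m,q \right)} = - 3 \left(1 - -3\right) = - 3 \left(1 + 3\right) = \left(-3\right) 4 = -12$)
$\left(\left(-2\right)^{2} + 63\right) \left(4 + Z{\left(D{\left(6,-2 \right)} \right)} 98\right) = \left(\left(-2\right)^{2} + 63\right) \left(4 - 1176\right) = \left(4 + 63\right) \left(4 - 1176\right) = 67 \left(-1172\right) = -78524$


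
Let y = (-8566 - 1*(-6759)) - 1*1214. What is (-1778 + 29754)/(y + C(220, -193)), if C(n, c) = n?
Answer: -27976/2801 ≈ -9.9879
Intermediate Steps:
y = -3021 (y = (-8566 + 6759) - 1214 = -1807 - 1214 = -3021)
(-1778 + 29754)/(y + C(220, -193)) = (-1778 + 29754)/(-3021 + 220) = 27976/(-2801) = 27976*(-1/2801) = -27976/2801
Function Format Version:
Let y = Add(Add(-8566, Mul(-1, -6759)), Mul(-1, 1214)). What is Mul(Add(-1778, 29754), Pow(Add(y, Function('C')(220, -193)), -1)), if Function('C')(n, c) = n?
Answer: Rational(-27976, 2801) ≈ -9.9879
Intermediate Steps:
y = -3021 (y = Add(Add(-8566, 6759), -1214) = Add(-1807, -1214) = -3021)
Mul(Add(-1778, 29754), Pow(Add(y, Function('C')(220, -193)), -1)) = Mul(Add(-1778, 29754), Pow(Add(-3021, 220), -1)) = Mul(27976, Pow(-2801, -1)) = Mul(27976, Rational(-1, 2801)) = Rational(-27976, 2801)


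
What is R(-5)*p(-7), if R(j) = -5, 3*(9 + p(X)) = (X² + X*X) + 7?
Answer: -130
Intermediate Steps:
p(X) = -20/3 + 2*X²/3 (p(X) = -9 + ((X² + X*X) + 7)/3 = -9 + ((X² + X²) + 7)/3 = -9 + (2*X² + 7)/3 = -9 + (7 + 2*X²)/3 = -9 + (7/3 + 2*X²/3) = -20/3 + 2*X²/3)
R(-5)*p(-7) = -5*(-20/3 + (⅔)*(-7)²) = -5*(-20/3 + (⅔)*49) = -5*(-20/3 + 98/3) = -5*26 = -130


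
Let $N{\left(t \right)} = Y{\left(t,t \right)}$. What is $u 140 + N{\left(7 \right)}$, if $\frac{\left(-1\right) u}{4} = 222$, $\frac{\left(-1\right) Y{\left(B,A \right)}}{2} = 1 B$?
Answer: $-124334$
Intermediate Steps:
$Y{\left(B,A \right)} = - 2 B$ ($Y{\left(B,A \right)} = - 2 \cdot 1 B = - 2 B$)
$N{\left(t \right)} = - 2 t$
$u = -888$ ($u = \left(-4\right) 222 = -888$)
$u 140 + N{\left(7 \right)} = \left(-888\right) 140 - 14 = -124320 - 14 = -124334$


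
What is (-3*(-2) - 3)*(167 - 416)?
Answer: -747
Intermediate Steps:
(-3*(-2) - 3)*(167 - 416) = (6 - 3)*(-249) = 3*(-249) = -747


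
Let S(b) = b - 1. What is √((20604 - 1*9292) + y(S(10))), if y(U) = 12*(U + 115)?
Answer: 80*√2 ≈ 113.14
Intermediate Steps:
S(b) = -1 + b
y(U) = 1380 + 12*U (y(U) = 12*(115 + U) = 1380 + 12*U)
√((20604 - 1*9292) + y(S(10))) = √((20604 - 1*9292) + (1380 + 12*(-1 + 10))) = √((20604 - 9292) + (1380 + 12*9)) = √(11312 + (1380 + 108)) = √(11312 + 1488) = √12800 = 80*√2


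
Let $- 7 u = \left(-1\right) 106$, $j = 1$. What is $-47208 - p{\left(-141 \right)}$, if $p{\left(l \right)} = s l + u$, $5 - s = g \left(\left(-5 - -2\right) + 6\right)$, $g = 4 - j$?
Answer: $- \frac{334510}{7} \approx -47787.0$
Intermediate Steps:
$g = 3$ ($g = 4 - 1 = 3$)
$u = \frac{106}{7}$ ($u = - \frac{\left(-1\right) 106}{7} = \left(- \frac{1}{7}\right) \left(-106\right) = \frac{106}{7} \approx 15.143$)
$s = -4$ ($s = 5 - 3 \left(\left(-5 - -2\right) + 6\right) = 5 - 3 \left(\left(-5 + 2\right) + 6\right) = 5 - 3 \left(-3 + 6\right) = 5 - 3 \cdot 3 = 5 - 9 = -4$)
$p{\left(l \right)} = \frac{106}{7} - 4 l$ ($p{\left(l \right)} = - 4 l + \frac{106}{7} = \frac{106}{7} - 4 l$)
$-47208 - p{\left(-141 \right)} = -47208 - \left(\frac{106}{7} - -564\right) = -47208 - \left(\frac{106}{7} + 564\right) = -47208 - \frac{4054}{7} = - \frac{334510}{7}$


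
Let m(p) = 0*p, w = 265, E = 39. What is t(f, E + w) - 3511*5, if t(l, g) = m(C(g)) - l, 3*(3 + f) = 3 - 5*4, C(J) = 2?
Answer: -52639/3 ≈ -17546.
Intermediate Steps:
m(p) = 0
f = -26/3 (f = -3 + (3 - 5*4)/3 = -3 + (3 - 20)/3 = -3 + (⅓)*(-17) = -3 - 17/3 = -26/3 ≈ -8.6667)
t(l, g) = -l (t(l, g) = 0 - l = -l)
t(f, E + w) - 3511*5 = -1*(-26/3) - 3511*5 = 26/3 - 17555 = -52639/3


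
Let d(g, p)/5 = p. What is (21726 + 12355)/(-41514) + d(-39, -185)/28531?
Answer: -1010765461/1184435934 ≈ -0.85337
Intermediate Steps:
d(g, p) = 5*p
(21726 + 12355)/(-41514) + d(-39, -185)/28531 = (21726 + 12355)/(-41514) + (5*(-185))/28531 = 34081*(-1/41514) - 925*1/28531 = -34081/41514 - 925/28531 = -1010765461/1184435934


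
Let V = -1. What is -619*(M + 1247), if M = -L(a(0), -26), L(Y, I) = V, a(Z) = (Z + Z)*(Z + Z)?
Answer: -772512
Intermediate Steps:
a(Z) = 4*Z² (a(Z) = (2*Z)*(2*Z) = 4*Z²)
L(Y, I) = -1
M = 1 (M = -1*(-1) = 1)
-619*(M + 1247) = -619*(1 + 1247) = -619*1248 = -772512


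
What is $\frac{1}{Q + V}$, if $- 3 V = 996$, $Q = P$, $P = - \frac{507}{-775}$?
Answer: $- \frac{775}{256793} \approx -0.003018$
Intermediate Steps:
$P = \frac{507}{775}$ ($P = \left(-507\right) \left(- \frac{1}{775}\right) = \frac{507}{775} \approx 0.65419$)
$Q = \frac{507}{775} \approx 0.65419$
$V = -332$ ($V = \left(- \frac{1}{3}\right) 996 = -332$)
$\frac{1}{Q + V} = \frac{1}{\frac{507}{775} - 332} = \frac{1}{- \frac{256793}{775}} = - \frac{775}{256793}$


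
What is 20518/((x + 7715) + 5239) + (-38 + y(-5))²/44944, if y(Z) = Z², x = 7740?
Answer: 462829139/465035568 ≈ 0.99526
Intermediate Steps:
20518/((x + 7715) + 5239) + (-38 + y(-5))²/44944 = 20518/((7740 + 7715) + 5239) + (-38 + (-5)²)²/44944 = 20518/(15455 + 5239) + (-38 + 25)²*(1/44944) = 20518/20694 + (-13)²*(1/44944) = 20518*(1/20694) + 169*(1/44944) = 10259/10347 + 169/44944 = 462829139/465035568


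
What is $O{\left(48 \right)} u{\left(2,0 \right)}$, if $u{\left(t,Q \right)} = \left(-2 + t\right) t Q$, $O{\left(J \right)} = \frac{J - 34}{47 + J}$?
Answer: $0$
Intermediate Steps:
$O{\left(J \right)} = \frac{-34 + J}{47 + J}$
$u{\left(t,Q \right)} = Q t \left(-2 + t\right)$ ($u{\left(t,Q \right)} = \left(-2 + t\right) Q t = Q t \left(-2 + t\right)$)
$O{\left(48 \right)} u{\left(2,0 \right)} = \frac{-34 + 48}{47 + 48} \cdot 0 \cdot 2 \left(-2 + 2\right) = \frac{1}{95} \cdot 14 \cdot 0 \cdot 2 \cdot 0 = \frac{1}{95} \cdot 14 \cdot 0 = \frac{14}{95} \cdot 0 = 0$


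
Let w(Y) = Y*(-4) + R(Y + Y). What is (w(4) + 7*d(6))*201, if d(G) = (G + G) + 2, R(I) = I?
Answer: 18090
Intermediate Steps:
d(G) = 2 + 2*G (d(G) = 2*G + 2 = 2 + 2*G)
w(Y) = -2*Y (w(Y) = Y*(-4) + (Y + Y) = -4*Y + 2*Y = -2*Y)
(w(4) + 7*d(6))*201 = (-2*4 + 7*(2 + 2*6))*201 = (-8 + 7*(2 + 12))*201 = (-8 + 7*14)*201 = (-8 + 98)*201 = 90*201 = 18090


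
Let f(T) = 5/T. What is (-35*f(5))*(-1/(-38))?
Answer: -35/38 ≈ -0.92105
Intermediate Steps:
(-35*f(5))*(-1/(-38)) = (-175/5)*(-1/(-38)) = (-175/5)*(-1*(-1/38)) = -35*1*(1/38) = -35*1/38 = -35/38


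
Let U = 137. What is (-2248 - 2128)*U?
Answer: -599512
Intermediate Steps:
(-2248 - 2128)*U = (-2248 - 2128)*137 = -4376*137 = -599512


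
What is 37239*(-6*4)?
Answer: -893736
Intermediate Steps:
37239*(-6*4) = 37239*(-24) = -893736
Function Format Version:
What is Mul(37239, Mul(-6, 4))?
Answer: -893736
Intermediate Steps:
Mul(37239, Mul(-6, 4)) = Mul(37239, -24) = -893736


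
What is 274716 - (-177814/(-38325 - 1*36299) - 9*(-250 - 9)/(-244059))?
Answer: 833877592689629/3035443136 ≈ 2.7471e+5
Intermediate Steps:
274716 - (-177814/(-38325 - 1*36299) - 9*(-250 - 9)/(-244059)) = 274716 - (-177814/(-38325 - 36299) - 9*(-259)*(-1/244059)) = 274716 - (-177814/(-74624) + 2331*(-1/244059)) = 274716 - (-177814*(-1/74624) - 777/81353) = 274716 - (88907/37312 - 777/81353) = 274716 - 1*7203859747/3035443136 = 274716 - 7203859747/3035443136 = 833877592689629/3035443136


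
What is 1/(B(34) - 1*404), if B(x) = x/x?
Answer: -1/403 ≈ -0.0024814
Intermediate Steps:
B(x) = 1
1/(B(34) - 1*404) = 1/(1 - 1*404) = 1/(1 - 404) = 1/(-403) = -1/403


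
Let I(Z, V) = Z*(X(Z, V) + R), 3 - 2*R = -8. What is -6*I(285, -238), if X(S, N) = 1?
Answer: -11115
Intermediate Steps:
R = 11/2 (R = 3/2 - ½*(-8) = 3/2 + 4 = 11/2 ≈ 5.5000)
I(Z, V) = 13*Z/2 (I(Z, V) = Z*(1 + 11/2) = Z*(13/2) = 13*Z/2)
-6*I(285, -238) = -39*285 = -6*3705/2 = -11115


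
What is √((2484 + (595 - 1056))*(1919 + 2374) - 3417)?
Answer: √8681322 ≈ 2946.4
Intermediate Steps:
√((2484 + (595 - 1056))*(1919 + 2374) - 3417) = √((2484 - 461)*4293 - 3417) = √(2023*4293 - 3417) = √(8684739 - 3417) = √8681322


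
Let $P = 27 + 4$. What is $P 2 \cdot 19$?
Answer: $1178$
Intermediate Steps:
$P = 31$
$P 2 \cdot 19 = 31 \cdot 2 \cdot 19 = 31 \cdot 38 = 1178$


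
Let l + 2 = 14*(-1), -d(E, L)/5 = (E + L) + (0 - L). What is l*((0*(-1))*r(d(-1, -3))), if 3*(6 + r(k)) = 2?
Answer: 0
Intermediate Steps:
d(E, L) = -5*E (d(E, L) = -5*((E + L) + (0 - L)) = -5*((E + L) - L) = -5*E)
r(k) = -16/3 (r(k) = -6 + (⅓)*2 = -6 + ⅔ = -16/3)
l = -16 (l = -2 + 14*(-1) = -2 - 14 = -16)
l*((0*(-1))*r(d(-1, -3))) = -16*0*(-1)*(-16)/3 = -0*(-16)/3 = -16*0 = 0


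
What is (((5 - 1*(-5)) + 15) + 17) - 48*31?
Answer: -1446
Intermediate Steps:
(((5 - 1*(-5)) + 15) + 17) - 48*31 = (((5 + 5) + 15) + 17) - 1488 = ((10 + 15) + 17) - 1488 = (25 + 17) - 1488 = 42 - 1488 = -1446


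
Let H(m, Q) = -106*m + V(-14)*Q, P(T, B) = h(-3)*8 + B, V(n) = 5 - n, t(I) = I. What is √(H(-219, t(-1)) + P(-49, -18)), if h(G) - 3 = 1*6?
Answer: √23249 ≈ 152.48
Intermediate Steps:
h(G) = 9 (h(G) = 3 + 1*6 = 3 + 6 = 9)
P(T, B) = 72 + B (P(T, B) = 9*8 + B = 72 + B)
H(m, Q) = -106*m + 19*Q (H(m, Q) = -106*m + (5 - 1*(-14))*Q = -106*m + (5 + 14)*Q = -106*m + 19*Q)
√(H(-219, t(-1)) + P(-49, -18)) = √((-106*(-219) + 19*(-1)) + (72 - 18)) = √((23214 - 19) + 54) = √(23195 + 54) = √23249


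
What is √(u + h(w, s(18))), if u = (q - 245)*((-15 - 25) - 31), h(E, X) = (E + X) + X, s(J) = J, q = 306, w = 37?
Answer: I*√4258 ≈ 65.253*I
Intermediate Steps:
h(E, X) = E + 2*X
u = -4331 (u = (306 - 245)*((-15 - 25) - 31) = 61*(-40 - 31) = 61*(-71) = -4331)
√(u + h(w, s(18))) = √(-4331 + (37 + 2*18)) = √(-4331 + (37 + 36)) = √(-4331 + 73) = √(-4258) = I*√4258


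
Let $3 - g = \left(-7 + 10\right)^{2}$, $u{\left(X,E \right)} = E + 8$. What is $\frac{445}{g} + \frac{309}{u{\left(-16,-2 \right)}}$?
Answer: $- \frac{68}{3} \approx -22.667$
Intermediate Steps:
$u{\left(X,E \right)} = 8 + E$
$g = -6$ ($g = 3 - \left(-7 + 10\right)^{2} = 3 - 3^{2} = 3 - 9 = -6$)
$\frac{445}{g} + \frac{309}{u{\left(-16,-2 \right)}} = \frac{445}{-6} + \frac{309}{8 - 2} = 445 \left(- \frac{1}{6}\right) + \frac{309}{6} = - \frac{445}{6} + 309 \cdot \frac{1}{6} = - \frac{445}{6} + \frac{103}{2} = - \frac{68}{3}$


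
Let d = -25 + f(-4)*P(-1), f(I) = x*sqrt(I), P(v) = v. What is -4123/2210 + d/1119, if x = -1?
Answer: -4668887/2472990 + 2*I/1119 ≈ -1.888 + 0.0017873*I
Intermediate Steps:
f(I) = -sqrt(I)
d = -25 + 2*I (d = -25 - sqrt(-4)*(-1) = -25 - 2*I*(-1) = -25 + 2*I ≈ -25.0 + 2.0*I)
-4123/2210 + d/1119 = -4123/2210 + (-25 + 2*I)/1119 = -4123*1/2210 + (-25 + 2*I)*(1/1119) = -4123/2210 + (-25/1119 + 2*I/1119) = -4668887/2472990 + 2*I/1119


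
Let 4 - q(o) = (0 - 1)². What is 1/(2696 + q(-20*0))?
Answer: 1/2699 ≈ 0.00037051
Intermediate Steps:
q(o) = 3 (q(o) = 4 - (0 - 1)² = 4 - 1*(-1)² = 4 - 1*1 = 4 - 1 = 3)
1/(2696 + q(-20*0)) = 1/(2696 + 3) = 1/2699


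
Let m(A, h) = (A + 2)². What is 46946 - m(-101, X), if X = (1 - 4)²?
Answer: 37145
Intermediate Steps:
X = 9 (X = (-3)² = 9)
m(A, h) = (2 + A)²
46946 - m(-101, X) = 46946 - (2 - 101)² = 46946 - 1*(-99)² = 46946 - 1*9801 = 46946 - 9801 = 37145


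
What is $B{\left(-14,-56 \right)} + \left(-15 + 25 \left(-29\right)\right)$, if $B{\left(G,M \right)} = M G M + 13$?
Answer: $-44631$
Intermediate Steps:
$B{\left(G,M \right)} = 13 + G M^{2}$ ($B{\left(G,M \right)} = G M M + 13 = G M^{2} + 13 = 13 + G M^{2}$)
$B{\left(-14,-56 \right)} + \left(-15 + 25 \left(-29\right)\right) = \left(13 - 14 \left(-56\right)^{2}\right) + \left(-15 + 25 \left(-29\right)\right) = \left(13 - 43904\right) - 740 = -43891 - 740 = -44631$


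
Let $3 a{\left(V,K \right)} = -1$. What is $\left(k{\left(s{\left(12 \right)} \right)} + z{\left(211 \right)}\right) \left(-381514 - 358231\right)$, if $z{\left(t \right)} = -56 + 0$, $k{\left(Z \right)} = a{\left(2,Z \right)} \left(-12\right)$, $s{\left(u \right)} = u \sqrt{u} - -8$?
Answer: $38466740$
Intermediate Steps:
$a{\left(V,K \right)} = - \frac{1}{3}$ ($a{\left(V,K \right)} = \frac{1}{3} \left(-1\right) = - \frac{1}{3}$)
$s{\left(u \right)} = 8 + u^{\frac{3}{2}}$ ($s{\left(u \right)} = u^{\frac{3}{2}} + 8 = 8 + u^{\frac{3}{2}}$)
$k{\left(Z \right)} = 4$ ($k{\left(Z \right)} = \left(- \frac{1}{3}\right) \left(-12\right) = 4$)
$z{\left(t \right)} = -56$
$\left(k{\left(s{\left(12 \right)} \right)} + z{\left(211 \right)}\right) \left(-381514 - 358231\right) = \left(4 - 56\right) \left(-381514 - 358231\right) = \left(-52\right) \left(-739745\right) = 38466740$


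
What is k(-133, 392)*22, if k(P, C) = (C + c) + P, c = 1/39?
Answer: 222244/39 ≈ 5698.6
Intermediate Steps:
c = 1/39 ≈ 0.025641
k(P, C) = 1/39 + C + P (k(P, C) = (C + 1/39) + P = (1/39 + C) + P = 1/39 + C + P)
k(-133, 392)*22 = (1/39 + 392 - 133)*22 = (10102/39)*22 = 222244/39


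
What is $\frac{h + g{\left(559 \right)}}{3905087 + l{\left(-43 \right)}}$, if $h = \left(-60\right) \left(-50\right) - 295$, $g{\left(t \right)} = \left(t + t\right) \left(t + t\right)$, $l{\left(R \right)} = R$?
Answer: $\frac{1252629}{3905044} \approx 0.32077$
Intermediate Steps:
$g{\left(t \right)} = 4 t^{2}$ ($g{\left(t \right)} = 2 t 2 t = 4 t^{2}$)
$h = 2705$ ($h = 3000 - 295 = 2705$)
$\frac{h + g{\left(559 \right)}}{3905087 + l{\left(-43 \right)}} = \frac{2705 + 4 \cdot 559^{2}}{3905087 - 43} = \frac{2705 + 4 \cdot 312481}{3905044} = \left(2705 + 1249924\right) \frac{1}{3905044} = 1252629 \cdot \frac{1}{3905044} = \frac{1252629}{3905044}$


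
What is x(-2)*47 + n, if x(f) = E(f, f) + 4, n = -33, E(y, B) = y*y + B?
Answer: 249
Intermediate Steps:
E(y, B) = B + y² (E(y, B) = y² + B = B + y²)
x(f) = 4 + f + f² (x(f) = (f + f²) + 4 = 4 + f + f²)
x(-2)*47 + n = (4 - 2 + (-2)²)*47 - 33 = (4 - 2 + 4)*47 - 33 = 6*47 - 33 = 282 - 33 = 249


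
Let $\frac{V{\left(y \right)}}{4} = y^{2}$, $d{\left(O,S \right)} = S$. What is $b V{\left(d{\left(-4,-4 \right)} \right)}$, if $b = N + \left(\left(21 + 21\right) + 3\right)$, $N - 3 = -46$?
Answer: $128$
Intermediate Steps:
$V{\left(y \right)} = 4 y^{2}$
$N = -43$ ($N = 3 - 46 = -43$)
$b = 2$ ($b = -43 + \left(\left(21 + 21\right) + 3\right) = -43 + \left(42 + 3\right) = -43 + 45 = 2$)
$b V{\left(d{\left(-4,-4 \right)} \right)} = 2 \cdot 4 \left(-4\right)^{2} = 2 \cdot 4 \cdot 16 = 2 \cdot 64 = 128$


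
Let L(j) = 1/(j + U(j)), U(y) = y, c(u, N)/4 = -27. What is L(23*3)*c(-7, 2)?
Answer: -18/23 ≈ -0.78261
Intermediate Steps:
c(u, N) = -108 (c(u, N) = 4*(-27) = -108)
L(j) = 1/(2*j) (L(j) = 1/(j + j) = 1/(2*j))
L(23*3)*c(-7, 2) = (1/(2*((23*3))))*(-108) = ((1/2)/69)*(-108) = ((1/2)*(1/69))*(-108) = (1/138)*(-108) = -18/23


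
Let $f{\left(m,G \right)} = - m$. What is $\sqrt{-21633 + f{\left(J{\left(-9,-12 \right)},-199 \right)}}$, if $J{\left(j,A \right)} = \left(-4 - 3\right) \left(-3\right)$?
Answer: $3 i \sqrt{2406} \approx 147.15 i$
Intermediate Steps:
$J{\left(j,A \right)} = 21$ ($J{\left(j,A \right)} = \left(-7\right) \left(-3\right) = 21$)
$\sqrt{-21633 + f{\left(J{\left(-9,-12 \right)},-199 \right)}} = \sqrt{-21633 - 21} = \sqrt{-21654} = 3 i \sqrt{2406}$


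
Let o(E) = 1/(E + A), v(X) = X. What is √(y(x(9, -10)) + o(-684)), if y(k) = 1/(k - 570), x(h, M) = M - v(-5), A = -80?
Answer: I*√5882227/43930 ≈ 0.055209*I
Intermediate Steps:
x(h, M) = 5 + M (x(h, M) = M - 1*(-5) = M + 5 = 5 + M)
y(k) = 1/(-570 + k)
o(E) = 1/(-80 + E) (o(E) = 1/(E - 80) = 1/(-80 + E))
√(y(x(9, -10)) + o(-684)) = √(1/(-570 + (5 - 10)) + 1/(-80 - 684)) = √(1/(-570 - 5) + 1/(-764)) = √(1/(-575) - 1/764) = √(-1/575 - 1/764) = √(-1339/439300) = I*√5882227/43930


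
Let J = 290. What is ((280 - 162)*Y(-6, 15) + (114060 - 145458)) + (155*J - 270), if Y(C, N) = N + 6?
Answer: 15760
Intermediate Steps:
Y(C, N) = 6 + N
((280 - 162)*Y(-6, 15) + (114060 - 145458)) + (155*J - 270) = ((280 - 162)*(6 + 15) + (114060 - 145458)) + (155*290 - 270) = (118*21 - 31398) + (44950 - 270) = (2478 - 31398) + 44680 = -28920 + 44680 = 15760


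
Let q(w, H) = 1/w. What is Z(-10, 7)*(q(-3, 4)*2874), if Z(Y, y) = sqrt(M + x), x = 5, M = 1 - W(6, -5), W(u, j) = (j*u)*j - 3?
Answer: -958*I*sqrt(141) ≈ -11376.0*I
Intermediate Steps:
W(u, j) = -3 + u*j**2 (W(u, j) = u*j**2 - 3 = -3 + u*j**2)
M = -146 (M = 1 - (-3 + 6*(-5)**2) = 1 - (-3 + 6*25) = 1 - (-3 + 150) = 1 - 1*147 = 1 - 147 = -146)
Z(Y, y) = I*sqrt(141) (Z(Y, y) = sqrt(-146 + 5) = sqrt(-141) = I*sqrt(141))
Z(-10, 7)*(q(-3, 4)*2874) = (I*sqrt(141))*(2874/(-3)) = (I*sqrt(141))*(-1/3*2874) = (I*sqrt(141))*(-958) = -958*I*sqrt(141)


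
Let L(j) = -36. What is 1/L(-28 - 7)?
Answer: -1/36 ≈ -0.027778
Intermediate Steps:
1/L(-28 - 7) = 1/(-36) = -1/36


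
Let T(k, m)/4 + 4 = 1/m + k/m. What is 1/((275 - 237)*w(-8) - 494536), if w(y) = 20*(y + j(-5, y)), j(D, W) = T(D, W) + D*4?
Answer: -1/526456 ≈ -1.8995e-6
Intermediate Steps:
T(k, m) = -16 + 4/m + 4*k/m (T(k, m) = -16 + 4*(1/m + k/m) = -16 + (4/m + 4*k/m) = -16 + 4/m + 4*k/m)
j(D, W) = 4*D + 4*(1 + D - 4*W)/W (j(D, W) = 4*(1 + D - 4*W)/W + D*4 = 4*(1 + D - 4*W)/W + 4*D = 4*D + 4*(1 + D - 4*W)/W)
w(y) = -720 - 320/y + 20*y (w(y) = 20*(y + (-16 + 4*(-5) + 4/y + 4*(-5)/y)) = 20*(y + (-16 - 20 + 4/y - 20/y)) = 20*(y + (-36 - 16/y)) = 20*(-36 + y - 16/y) = -720 - 320/y + 20*y)
1/((275 - 237)*w(-8) - 494536) = 1/((275 - 237)*(-720 - 320/(-8) + 20*(-8)) - 494536) = 1/(38*(-720 - 320*(-⅛) - 160) - 494536) = 1/(38*(-720 + 40 - 160) - 494536) = 1/(38*(-840) - 494536) = 1/(-31920 - 494536) = 1/(-526456) = -1/526456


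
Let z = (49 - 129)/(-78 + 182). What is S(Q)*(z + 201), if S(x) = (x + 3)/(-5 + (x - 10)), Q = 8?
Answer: -28633/91 ≈ -314.65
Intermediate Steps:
z = -10/13 (z = -80/104 = -80*1/104 = -10/13 ≈ -0.76923)
S(x) = (3 + x)/(-15 + x) (S(x) = (3 + x)/(-5 + (-10 + x)) = (3 + x)/(-15 + x))
S(Q)*(z + 201) = ((3 + 8)/(-15 + 8))*(-10/13 + 201) = (11/(-7))*(2603/13) = -⅐*11*(2603/13) = -11/7*2603/13 = -28633/91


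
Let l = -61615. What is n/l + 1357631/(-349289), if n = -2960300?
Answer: 190069958527/4304288347 ≈ 44.158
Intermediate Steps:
n/l + 1357631/(-349289) = -2960300/(-61615) + 1357631/(-349289) = -2960300*(-1/61615) + 1357631*(-1/349289) = 592060/12323 - 1357631/349289 = 190069958527/4304288347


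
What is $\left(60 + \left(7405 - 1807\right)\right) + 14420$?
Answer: $20078$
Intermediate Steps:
$\left(60 + \left(7405 - 1807\right)\right) + 14420 = \left(60 + 5598\right) + 14420 = 5658 + 14420 = 20078$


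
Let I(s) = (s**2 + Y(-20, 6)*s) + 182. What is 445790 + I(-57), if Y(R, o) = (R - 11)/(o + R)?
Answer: 6287327/14 ≈ 4.4910e+5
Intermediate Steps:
Y(R, o) = (-11 + R)/(R + o)
I(s) = 182 + s**2 + 31*s/14 (I(s) = (s**2 + ((-11 - 20)/(-20 + 6))*s) + 182 = (s**2 + (-31/(-14))*s) + 182 = (s**2 + (-1/14*(-31))*s) + 182 = (s**2 + 31*s/14) + 182 = 182 + s**2 + 31*s/14)
445790 + I(-57) = 445790 + (182 + (-57)**2 + (31/14)*(-57)) = 445790 + (182 + 3249 - 1767/14) = 445790 + 46267/14 = 6287327/14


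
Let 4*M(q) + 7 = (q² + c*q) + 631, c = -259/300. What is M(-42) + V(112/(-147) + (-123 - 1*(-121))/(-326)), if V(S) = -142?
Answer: 92813/200 ≈ 464.06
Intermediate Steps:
c = -259/300 (c = -259*1/300 = -259/300 ≈ -0.86333)
M(q) = 156 - 259*q/1200 + q²/4 (M(q) = -7/4 + ((q² - 259*q/300) + 631)/4 = -7/4 + (631 + q² - 259*q/300)/4 = -7/4 + (631/4 - 259*q/1200 + q²/4) = 156 - 259*q/1200 + q²/4)
M(-42) + V(112/(-147) + (-123 - 1*(-121))/(-326)) = (156 - 259/1200*(-42) + (¼)*(-42)²) - 142 = (156 + 1813/200 + (¼)*1764) - 142 = (156 + 1813/200 + 441) - 142 = 121213/200 - 142 = 92813/200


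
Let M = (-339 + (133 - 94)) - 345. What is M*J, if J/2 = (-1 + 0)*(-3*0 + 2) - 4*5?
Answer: 28380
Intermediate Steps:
M = -645 (M = (-339 + 39) - 345 = -300 - 345 = -645)
J = -44 (J = 2*((-1 + 0)*(-3*0 + 2) - 4*5) = 2*(-(0 + 2) - 20) = 2*(-1*2 - 20) = 2*(-2 - 20) = 2*(-22) = -44)
M*J = -645*(-44) = 28380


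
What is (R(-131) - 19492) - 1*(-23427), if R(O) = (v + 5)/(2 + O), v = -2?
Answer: 169204/43 ≈ 3935.0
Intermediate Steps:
R(O) = 3/(2 + O) (R(O) = (-2 + 5)/(2 + O) = 3/(2 + O))
(R(-131) - 19492) - 1*(-23427) = (3/(2 - 131) - 19492) - 1*(-23427) = (3/(-129) - 19492) + 23427 = (3*(-1/129) - 19492) + 23427 = (-1/43 - 19492) + 23427 = -838157/43 + 23427 = 169204/43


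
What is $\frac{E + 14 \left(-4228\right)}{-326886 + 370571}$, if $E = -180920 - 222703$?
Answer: $- \frac{92563}{8737} \approx -10.594$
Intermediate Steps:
$E = -403623$
$\frac{E + 14 \left(-4228\right)}{-326886 + 370571} = \frac{-403623 + 14 \left(-4228\right)}{-326886 + 370571} = \frac{-403623 - 59192}{43685} = \left(-462815\right) \frac{1}{43685} = - \frac{92563}{8737}$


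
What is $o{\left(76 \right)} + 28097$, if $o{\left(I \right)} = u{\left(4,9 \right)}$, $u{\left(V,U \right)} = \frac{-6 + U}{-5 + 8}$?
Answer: $28098$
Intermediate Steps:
$u{\left(V,U \right)} = -2 + \frac{U}{3}$ ($u{\left(V,U \right)} = \frac{-6 + U}{3} = \left(-6 + U\right) \frac{1}{3} = -2 + \frac{U}{3}$)
$o{\left(I \right)} = 1$ ($o{\left(I \right)} = -2 + \frac{1}{3} \cdot 9 = -2 + 3 = 1$)
$o{\left(76 \right)} + 28097 = 1 + 28097 = 28098$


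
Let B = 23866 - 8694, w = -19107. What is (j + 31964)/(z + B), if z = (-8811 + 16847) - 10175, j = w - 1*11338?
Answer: 1519/13033 ≈ 0.11655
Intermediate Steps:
j = -30445 (j = -19107 - 1*11338 = -19107 - 11338 = -30445)
B = 15172
z = -2139 (z = 8036 - 10175 = -2139)
(j + 31964)/(z + B) = (-30445 + 31964)/(-2139 + 15172) = 1519/13033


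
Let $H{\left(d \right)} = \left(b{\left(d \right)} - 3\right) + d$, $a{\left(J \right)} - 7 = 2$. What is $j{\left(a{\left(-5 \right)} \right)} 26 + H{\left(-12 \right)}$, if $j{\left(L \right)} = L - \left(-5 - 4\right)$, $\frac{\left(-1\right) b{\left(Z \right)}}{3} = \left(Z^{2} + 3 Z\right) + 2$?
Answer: $123$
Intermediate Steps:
$a{\left(J \right)} = 9$ ($a{\left(J \right)} = 7 + 2 = 9$)
$b{\left(Z \right)} = -6 - 9 Z - 3 Z^{2}$ ($b{\left(Z \right)} = - 3 \left(\left(Z^{2} + 3 Z\right) + 2\right) = - 3 \left(2 + Z^{2} + 3 Z\right) = -6 - 9 Z - 3 Z^{2}$)
$H{\left(d \right)} = -9 - 8 d - 3 d^{2}$ ($H{\left(d \right)} = \left(\left(-6 - 9 d - 3 d^{2}\right) - 3\right) + d = \left(-9 - 9 d - 3 d^{2}\right) + d = -9 - 8 d - 3 d^{2}$)
$j{\left(L \right)} = 9 + L$ ($j{\left(L \right)} = L - -9 = L + 9 = 9 + L$)
$j{\left(a{\left(-5 \right)} \right)} 26 + H{\left(-12 \right)} = \left(9 + 9\right) 26 - \left(-87 + 432\right) = 18 \cdot 26 - 345 = 468 - 345 = 123$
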